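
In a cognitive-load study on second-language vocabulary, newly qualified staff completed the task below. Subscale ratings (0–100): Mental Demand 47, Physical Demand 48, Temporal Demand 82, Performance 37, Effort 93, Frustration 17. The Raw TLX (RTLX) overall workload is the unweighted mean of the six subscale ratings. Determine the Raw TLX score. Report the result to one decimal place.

54.0

Sum of ratings = 47 + 48 + 82 + 37 + 93 + 17 = 324.
RTLX = 324 / 6 = 54.0000 ≈ 54.0.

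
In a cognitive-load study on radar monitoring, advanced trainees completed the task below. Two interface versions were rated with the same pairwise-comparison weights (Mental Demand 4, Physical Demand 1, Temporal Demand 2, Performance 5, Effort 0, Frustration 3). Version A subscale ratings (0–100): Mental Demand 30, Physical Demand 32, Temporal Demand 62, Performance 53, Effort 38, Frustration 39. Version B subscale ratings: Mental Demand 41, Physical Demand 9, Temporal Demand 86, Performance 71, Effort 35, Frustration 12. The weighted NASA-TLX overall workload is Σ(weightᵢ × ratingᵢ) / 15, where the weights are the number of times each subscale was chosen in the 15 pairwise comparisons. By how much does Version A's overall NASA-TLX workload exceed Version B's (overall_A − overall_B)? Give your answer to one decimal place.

-5.2

Version A weighted sum = 4·30 + 1·32 + 2·62 + 5·53 + 0·38 + 3·39 = 120 + 32 + 124 + 265 + 0 + 117 = 658; overall_A = 658/15 = 43.8667.
Version B weighted sum = 4·41 + 1·9 + 2·86 + 5·71 + 0·35 + 3·12 = 164 + 9 + 172 + 355 + 0 + 36 = 736; overall_B = 736/15 = 49.0667.
Difference = 43.8667 − 49.0667 = -5.2000 ≈ -5.2.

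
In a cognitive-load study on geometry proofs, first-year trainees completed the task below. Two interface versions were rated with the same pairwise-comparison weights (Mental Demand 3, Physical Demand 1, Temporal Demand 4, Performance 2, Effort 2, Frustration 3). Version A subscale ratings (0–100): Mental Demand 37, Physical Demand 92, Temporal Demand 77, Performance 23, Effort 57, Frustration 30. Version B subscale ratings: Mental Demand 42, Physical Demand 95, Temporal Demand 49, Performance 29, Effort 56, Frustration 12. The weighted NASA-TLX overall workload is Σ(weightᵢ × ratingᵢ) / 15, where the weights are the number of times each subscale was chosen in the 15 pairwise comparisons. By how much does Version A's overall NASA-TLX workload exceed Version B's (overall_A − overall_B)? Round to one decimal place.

Version A weighted sum = 3·37 + 1·92 + 4·77 + 2·23 + 2·57 + 3·30 = 111 + 92 + 308 + 46 + 114 + 90 = 761; overall_A = 761/15 = 50.7333.
Version B weighted sum = 3·42 + 1·95 + 4·49 + 2·29 + 2·56 + 3·12 = 126 + 95 + 196 + 58 + 112 + 36 = 623; overall_B = 623/15 = 41.5333.
Difference = 50.7333 − 41.5333 = 9.2000 ≈ 9.2.

9.2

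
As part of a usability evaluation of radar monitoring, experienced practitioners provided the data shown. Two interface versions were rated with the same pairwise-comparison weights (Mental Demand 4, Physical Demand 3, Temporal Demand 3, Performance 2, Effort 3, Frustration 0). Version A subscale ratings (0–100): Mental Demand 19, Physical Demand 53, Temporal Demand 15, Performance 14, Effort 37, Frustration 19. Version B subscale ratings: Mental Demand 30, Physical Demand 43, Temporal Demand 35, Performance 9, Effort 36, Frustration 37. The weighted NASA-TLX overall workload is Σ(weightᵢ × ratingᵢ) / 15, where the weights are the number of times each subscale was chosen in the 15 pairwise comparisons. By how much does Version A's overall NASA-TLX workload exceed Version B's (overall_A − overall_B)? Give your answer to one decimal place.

Version A weighted sum = 4·19 + 3·53 + 3·15 + 2·14 + 3·37 + 0·19 = 76 + 159 + 45 + 28 + 111 + 0 = 419; overall_A = 419/15 = 27.9333.
Version B weighted sum = 4·30 + 3·43 + 3·35 + 2·9 + 3·36 + 0·37 = 120 + 129 + 105 + 18 + 108 + 0 = 480; overall_B = 480/15 = 32.0000.
Difference = 27.9333 − 32.0000 = -4.0667 ≈ -4.1.

-4.1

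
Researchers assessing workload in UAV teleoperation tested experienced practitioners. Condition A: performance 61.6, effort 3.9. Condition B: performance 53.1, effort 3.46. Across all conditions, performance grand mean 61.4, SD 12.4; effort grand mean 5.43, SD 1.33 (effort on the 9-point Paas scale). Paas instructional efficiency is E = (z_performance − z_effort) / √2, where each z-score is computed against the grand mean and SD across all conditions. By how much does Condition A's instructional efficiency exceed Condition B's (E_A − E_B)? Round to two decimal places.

0.25

Condition A: z_P = (61.6 − 61.4)/12.4 = 0.0161; z_E = (3.9 − 5.43)/1.33 = -1.1504; E_A = (0.0161 − (-1.1504))/√2 = 0.8248.
Condition B: z_P = (53.1 − 61.4)/12.4 = -0.6694; z_E = (3.46 − 5.43)/1.33 = -1.4812; E_B = (-0.6694 − (-1.4812))/√2 = 0.5740.
E_A − E_B = 0.8248 − 0.5740 = 0.2508 ≈ 0.25.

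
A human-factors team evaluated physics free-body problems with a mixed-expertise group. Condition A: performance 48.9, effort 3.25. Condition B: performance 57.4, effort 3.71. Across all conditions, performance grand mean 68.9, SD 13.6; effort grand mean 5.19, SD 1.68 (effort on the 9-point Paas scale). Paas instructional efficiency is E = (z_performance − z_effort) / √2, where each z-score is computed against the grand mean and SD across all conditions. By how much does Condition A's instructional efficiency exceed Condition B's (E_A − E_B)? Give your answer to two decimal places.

-0.25

Condition A: z_P = (48.9 − 68.9)/13.6 = -1.4706; z_E = (3.25 − 5.19)/1.68 = -1.1548; E_A = (-1.4706 − (-1.1548))/√2 = -0.2233.
Condition B: z_P = (57.4 − 68.9)/13.6 = -0.8456; z_E = (3.71 − 5.19)/1.68 = -0.8810; E_B = (-0.8456 − (-0.8810))/√2 = 0.0250.
E_A − E_B = -0.2233 − 0.0250 = -0.2483 ≈ -0.25.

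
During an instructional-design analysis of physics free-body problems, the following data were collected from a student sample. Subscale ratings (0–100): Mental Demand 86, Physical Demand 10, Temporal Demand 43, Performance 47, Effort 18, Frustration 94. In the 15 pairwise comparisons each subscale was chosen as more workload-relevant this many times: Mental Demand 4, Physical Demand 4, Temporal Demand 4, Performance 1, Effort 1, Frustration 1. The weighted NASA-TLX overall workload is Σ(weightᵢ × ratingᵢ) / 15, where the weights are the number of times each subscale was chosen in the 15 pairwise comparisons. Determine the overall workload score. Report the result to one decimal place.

47.7

The tallies are the weights (they sum to 15).
Weighted sum = 4·86 + 4·10 + 4·43 + 1·47 + 1·18 + 1·94
            = 344 + 40 + 172 + 47 + 18 + 94 = 715.
Overall workload = 715 / 15 = 47.6667 ≈ 47.7.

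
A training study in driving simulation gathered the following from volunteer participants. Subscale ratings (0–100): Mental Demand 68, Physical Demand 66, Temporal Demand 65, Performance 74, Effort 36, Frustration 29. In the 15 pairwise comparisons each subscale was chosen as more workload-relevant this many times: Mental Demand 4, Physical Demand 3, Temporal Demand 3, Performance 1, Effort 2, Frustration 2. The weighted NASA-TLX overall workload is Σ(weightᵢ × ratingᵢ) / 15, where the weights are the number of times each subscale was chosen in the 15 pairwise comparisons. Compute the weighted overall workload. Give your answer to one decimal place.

The tallies are the weights (they sum to 15).
Weighted sum = 4·68 + 3·66 + 3·65 + 1·74 + 2·36 + 2·29
            = 272 + 198 + 195 + 74 + 72 + 58 = 869.
Overall workload = 869 / 15 = 57.9333 ≈ 57.9.

57.9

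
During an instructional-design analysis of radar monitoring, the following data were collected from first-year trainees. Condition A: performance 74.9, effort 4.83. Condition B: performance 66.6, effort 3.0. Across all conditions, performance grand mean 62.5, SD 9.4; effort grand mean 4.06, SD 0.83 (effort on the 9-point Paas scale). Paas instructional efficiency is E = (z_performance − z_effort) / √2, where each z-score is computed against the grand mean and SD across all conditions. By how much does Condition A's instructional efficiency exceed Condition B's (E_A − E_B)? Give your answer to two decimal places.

Condition A: z_P = (74.9 − 62.5)/9.4 = 1.3191; z_E = (4.83 − 4.06)/0.83 = 0.9277; E_A = (1.3191 − 0.9277)/√2 = 0.2768.
Condition B: z_P = (66.6 − 62.5)/9.4 = 0.4362; z_E = (3.0 − 4.06)/0.83 = -1.2771; E_B = (0.4362 − (-1.2771))/√2 = 1.2115.
E_A − E_B = 0.2768 − 1.2115 = -0.9347 ≈ -0.93.

-0.93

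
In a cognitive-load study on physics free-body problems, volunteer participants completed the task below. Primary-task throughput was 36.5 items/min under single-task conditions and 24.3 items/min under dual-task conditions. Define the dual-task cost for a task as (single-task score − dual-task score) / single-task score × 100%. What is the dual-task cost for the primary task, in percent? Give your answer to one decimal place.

Cost = (36.5 − 24.3) / 36.5 × 100%
     = 12.2000 / 36.5 × 100% = 33.4247%.
≈ 33.4%.

33.4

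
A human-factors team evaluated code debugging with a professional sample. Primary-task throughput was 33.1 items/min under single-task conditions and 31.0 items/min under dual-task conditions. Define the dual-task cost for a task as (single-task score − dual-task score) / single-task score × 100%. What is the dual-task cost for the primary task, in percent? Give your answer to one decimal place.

6.3

Cost = (33.1 − 31.0) / 33.1 × 100%
     = 2.1000 / 33.1 × 100% = 6.3444%.
≈ 6.3%.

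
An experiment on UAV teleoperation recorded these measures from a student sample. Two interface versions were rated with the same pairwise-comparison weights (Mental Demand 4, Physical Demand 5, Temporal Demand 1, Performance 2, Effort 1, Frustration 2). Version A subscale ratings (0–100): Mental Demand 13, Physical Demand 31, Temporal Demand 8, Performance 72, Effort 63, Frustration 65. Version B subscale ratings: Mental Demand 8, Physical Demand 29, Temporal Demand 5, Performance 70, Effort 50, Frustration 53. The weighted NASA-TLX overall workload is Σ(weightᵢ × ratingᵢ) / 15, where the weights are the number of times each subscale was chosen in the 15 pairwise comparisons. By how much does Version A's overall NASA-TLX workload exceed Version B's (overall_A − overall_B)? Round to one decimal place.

Version A weighted sum = 4·13 + 5·31 + 1·8 + 2·72 + 1·63 + 2·65 = 52 + 155 + 8 + 144 + 63 + 130 = 552; overall_A = 552/15 = 36.8000.
Version B weighted sum = 4·8 + 5·29 + 1·5 + 2·70 + 1·50 + 2·53 = 32 + 145 + 5 + 140 + 50 + 106 = 478; overall_B = 478/15 = 31.8667.
Difference = 36.8000 − 31.8667 = 4.9333 ≈ 4.9.

4.9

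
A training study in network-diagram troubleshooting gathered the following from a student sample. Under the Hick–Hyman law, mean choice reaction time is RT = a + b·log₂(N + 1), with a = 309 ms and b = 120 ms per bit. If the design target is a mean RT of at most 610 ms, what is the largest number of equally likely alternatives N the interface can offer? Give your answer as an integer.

Set 309 + 120·log₂(N + 1) ≤ 610.
log₂(N + 1) ≤ (610 − 309) / 120 = 2.5083.
N + 1 ≤ 2^2.5083 = 5.6895.
N ≤ 4.6895, so the largest integer N is 4.

4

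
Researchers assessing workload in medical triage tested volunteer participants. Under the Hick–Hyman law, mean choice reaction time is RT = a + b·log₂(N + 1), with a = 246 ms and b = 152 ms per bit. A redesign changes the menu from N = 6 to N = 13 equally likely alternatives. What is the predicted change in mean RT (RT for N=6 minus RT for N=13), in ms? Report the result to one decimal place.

RT(6) = 246 + 152·log₂(7) = 246 + 152·2.8074 = 672.7248 ms.
RT(13) = 246 + 152·log₂(14) = 246 + 152·3.8074 = 824.7248 ms.
Difference = 672.7248 − 824.7248 = -152.0000 ≈ -152.0 ms.

-152.0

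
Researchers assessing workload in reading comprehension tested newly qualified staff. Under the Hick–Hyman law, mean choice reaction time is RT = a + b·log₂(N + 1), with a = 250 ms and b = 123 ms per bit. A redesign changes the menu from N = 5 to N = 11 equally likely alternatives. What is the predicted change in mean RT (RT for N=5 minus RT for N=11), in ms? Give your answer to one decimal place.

-123.0

RT(5) = 250 + 123·log₂(6) = 250 + 123·2.5850 = 567.9550 ms.
RT(11) = 250 + 123·log₂(12) = 250 + 123·3.5850 = 690.9550 ms.
Difference = 567.9550 − 690.9550 = -123.0000 ≈ -123.0 ms.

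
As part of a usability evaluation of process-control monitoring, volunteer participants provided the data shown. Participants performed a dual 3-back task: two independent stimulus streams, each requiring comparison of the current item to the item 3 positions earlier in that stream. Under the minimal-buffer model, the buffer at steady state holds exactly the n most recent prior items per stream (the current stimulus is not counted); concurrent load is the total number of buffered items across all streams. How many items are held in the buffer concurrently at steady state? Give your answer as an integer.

Each stream's buffer holds its 3 most recent prior items.
Two independent streams: 2 × 3 = 6 buffered items at steady state.

6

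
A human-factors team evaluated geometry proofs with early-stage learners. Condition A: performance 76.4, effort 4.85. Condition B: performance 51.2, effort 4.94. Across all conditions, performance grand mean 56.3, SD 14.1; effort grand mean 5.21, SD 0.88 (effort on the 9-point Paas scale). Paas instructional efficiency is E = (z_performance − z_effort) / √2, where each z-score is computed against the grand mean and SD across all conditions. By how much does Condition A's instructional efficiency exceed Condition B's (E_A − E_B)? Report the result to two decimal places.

Condition A: z_P = (76.4 − 56.3)/14.1 = 1.4255; z_E = (4.85 − 5.21)/0.88 = -0.4091; E_A = (1.4255 − (-0.4091))/√2 = 1.2973.
Condition B: z_P = (51.2 − 56.3)/14.1 = -0.3617; z_E = (4.94 − 5.21)/0.88 = -0.3068; E_B = (-0.3617 − (-0.3068))/√2 = -0.0388.
E_A − E_B = 1.2973 − (-0.0388) = 1.3361 ≈ 1.34.

1.34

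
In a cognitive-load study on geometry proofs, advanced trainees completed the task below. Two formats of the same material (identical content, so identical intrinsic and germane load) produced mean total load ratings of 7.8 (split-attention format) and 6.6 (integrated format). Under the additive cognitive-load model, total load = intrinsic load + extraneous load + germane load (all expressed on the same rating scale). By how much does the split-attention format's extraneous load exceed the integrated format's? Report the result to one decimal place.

Intrinsic and germane load are equal across formats, so the difference in total load equals the difference in extraneous load.
Extraneous-load difference = 7.8 − 6.6 = 1.2.

1.2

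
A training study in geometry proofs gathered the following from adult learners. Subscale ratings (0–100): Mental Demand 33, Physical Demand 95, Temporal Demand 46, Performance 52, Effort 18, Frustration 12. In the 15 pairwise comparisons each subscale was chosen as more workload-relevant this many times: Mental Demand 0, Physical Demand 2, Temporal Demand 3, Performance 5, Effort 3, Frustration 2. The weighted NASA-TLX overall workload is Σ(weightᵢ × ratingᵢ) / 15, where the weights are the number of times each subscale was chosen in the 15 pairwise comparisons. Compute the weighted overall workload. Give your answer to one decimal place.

The tallies are the weights (they sum to 15).
Weighted sum = 0·33 + 2·95 + 3·46 + 5·52 + 3·18 + 2·12
            = 0 + 190 + 138 + 260 + 54 + 24 = 666.
Overall workload = 666 / 15 = 44.4000 ≈ 44.4.

44.4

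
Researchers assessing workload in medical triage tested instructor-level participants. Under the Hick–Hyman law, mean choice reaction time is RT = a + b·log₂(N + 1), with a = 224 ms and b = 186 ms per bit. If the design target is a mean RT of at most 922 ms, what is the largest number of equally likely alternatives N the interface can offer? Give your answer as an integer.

12

Set 224 + 186·log₂(N + 1) ≤ 922.
log₂(N + 1) ≤ (922 − 224) / 186 = 3.7527.
N + 1 ≤ 2^3.7527 = 13.4795.
N ≤ 12.4795, so the largest integer N is 12.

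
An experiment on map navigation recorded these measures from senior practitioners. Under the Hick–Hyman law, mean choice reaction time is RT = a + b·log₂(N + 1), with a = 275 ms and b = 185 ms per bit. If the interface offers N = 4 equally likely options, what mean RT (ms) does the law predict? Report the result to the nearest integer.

log₂(4 + 1) = log₂(5) = 2.3219.
RT = 275 + 185 × 2.3219 = 275 + 429.5515 = 704.5515 ms.
≈ 705 ms.

705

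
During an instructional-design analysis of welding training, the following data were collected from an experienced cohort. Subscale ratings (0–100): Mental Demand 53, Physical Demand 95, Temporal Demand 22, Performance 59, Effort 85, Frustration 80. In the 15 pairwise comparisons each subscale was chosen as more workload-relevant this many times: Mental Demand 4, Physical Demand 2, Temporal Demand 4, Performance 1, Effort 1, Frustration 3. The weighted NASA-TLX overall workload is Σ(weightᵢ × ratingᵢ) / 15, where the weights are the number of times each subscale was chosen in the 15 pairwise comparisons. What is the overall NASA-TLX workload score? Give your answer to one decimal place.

58.3

The tallies are the weights (they sum to 15).
Weighted sum = 4·53 + 2·95 + 4·22 + 1·59 + 1·85 + 3·80
            = 212 + 190 + 88 + 59 + 85 + 240 = 874.
Overall workload = 874 / 15 = 58.2667 ≈ 58.3.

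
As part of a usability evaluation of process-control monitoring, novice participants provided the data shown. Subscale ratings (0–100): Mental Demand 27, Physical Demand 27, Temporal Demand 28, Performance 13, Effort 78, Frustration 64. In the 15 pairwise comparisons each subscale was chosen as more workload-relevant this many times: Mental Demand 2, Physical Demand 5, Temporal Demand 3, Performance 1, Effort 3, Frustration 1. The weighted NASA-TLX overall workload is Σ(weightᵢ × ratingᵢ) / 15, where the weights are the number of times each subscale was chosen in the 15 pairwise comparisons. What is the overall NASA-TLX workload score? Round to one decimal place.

38.9

The tallies are the weights (they sum to 15).
Weighted sum = 2·27 + 5·27 + 3·28 + 1·13 + 3·78 + 1·64
            = 54 + 135 + 84 + 13 + 234 + 64 = 584.
Overall workload = 584 / 15 = 38.9333 ≈ 38.9.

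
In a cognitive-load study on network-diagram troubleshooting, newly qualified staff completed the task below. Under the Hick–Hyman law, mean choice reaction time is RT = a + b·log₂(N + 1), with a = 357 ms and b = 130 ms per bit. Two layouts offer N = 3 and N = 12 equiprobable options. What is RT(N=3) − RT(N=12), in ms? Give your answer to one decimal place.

RT(3) = 357 + 130·log₂(4) = 357 + 130·2.0000 = 617.0000 ms.
RT(12) = 357 + 130·log₂(13) = 357 + 130·3.7004 = 838.0520 ms.
Difference = 617.0000 − 838.0520 = -221.0520 ≈ -221.1 ms.

-221.1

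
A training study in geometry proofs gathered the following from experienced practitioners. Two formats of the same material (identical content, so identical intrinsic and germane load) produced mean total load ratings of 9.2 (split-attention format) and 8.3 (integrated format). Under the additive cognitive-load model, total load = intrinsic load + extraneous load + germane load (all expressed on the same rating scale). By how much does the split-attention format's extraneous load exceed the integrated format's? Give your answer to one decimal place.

0.9

Intrinsic and germane load are equal across formats, so the difference in total load equals the difference in extraneous load.
Extraneous-load difference = 9.2 − 8.3 = 0.9.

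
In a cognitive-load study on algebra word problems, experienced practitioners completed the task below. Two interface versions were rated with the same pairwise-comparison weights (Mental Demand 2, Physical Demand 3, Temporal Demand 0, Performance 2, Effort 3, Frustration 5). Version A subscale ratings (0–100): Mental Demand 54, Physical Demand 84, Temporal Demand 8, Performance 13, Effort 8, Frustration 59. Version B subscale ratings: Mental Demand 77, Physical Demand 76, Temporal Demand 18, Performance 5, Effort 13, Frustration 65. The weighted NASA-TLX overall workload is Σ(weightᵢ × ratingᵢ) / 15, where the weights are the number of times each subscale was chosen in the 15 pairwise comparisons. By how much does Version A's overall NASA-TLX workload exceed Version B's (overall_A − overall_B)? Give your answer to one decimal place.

-3.4

Version A weighted sum = 2·54 + 3·84 + 0·8 + 2·13 + 3·8 + 5·59 = 108 + 252 + 0 + 26 + 24 + 295 = 705; overall_A = 705/15 = 47.0000.
Version B weighted sum = 2·77 + 3·76 + 0·18 + 2·5 + 3·13 + 5·65 = 154 + 228 + 0 + 10 + 39 + 325 = 756; overall_B = 756/15 = 50.4000.
Difference = 47.0000 − 50.4000 = -3.4000 ≈ -3.4.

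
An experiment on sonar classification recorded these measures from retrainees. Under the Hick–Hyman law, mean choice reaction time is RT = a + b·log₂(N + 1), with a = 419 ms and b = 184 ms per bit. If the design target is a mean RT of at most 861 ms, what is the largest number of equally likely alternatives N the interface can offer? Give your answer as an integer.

4

Set 419 + 184·log₂(N + 1) ≤ 861.
log₂(N + 1) ≤ (861 − 419) / 184 = 2.4022.
N + 1 ≤ 2^2.4022 = 5.2861.
N ≤ 4.2861, so the largest integer N is 4.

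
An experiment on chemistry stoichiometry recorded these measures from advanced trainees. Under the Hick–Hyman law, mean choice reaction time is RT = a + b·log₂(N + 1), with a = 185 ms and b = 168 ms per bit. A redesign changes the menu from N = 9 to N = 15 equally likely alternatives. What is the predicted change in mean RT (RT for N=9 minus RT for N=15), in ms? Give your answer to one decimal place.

-113.9

RT(9) = 185 + 168·log₂(10) = 185 + 168·3.3219 = 743.0792 ms.
RT(15) = 185 + 168·log₂(16) = 185 + 168·4.0000 = 857.0000 ms.
Difference = 743.0792 − 857.0000 = -113.9208 ≈ -113.9 ms.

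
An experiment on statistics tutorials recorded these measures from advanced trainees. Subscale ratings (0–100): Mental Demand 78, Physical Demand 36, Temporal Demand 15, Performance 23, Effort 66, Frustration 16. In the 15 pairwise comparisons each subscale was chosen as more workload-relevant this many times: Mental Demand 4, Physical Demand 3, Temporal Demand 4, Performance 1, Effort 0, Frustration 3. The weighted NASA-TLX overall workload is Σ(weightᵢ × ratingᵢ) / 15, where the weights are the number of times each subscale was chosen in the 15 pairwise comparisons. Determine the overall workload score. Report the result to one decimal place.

The tallies are the weights (they sum to 15).
Weighted sum = 4·78 + 3·36 + 4·15 + 1·23 + 0·66 + 3·16
            = 312 + 108 + 60 + 23 + 0 + 48 = 551.
Overall workload = 551 / 15 = 36.7333 ≈ 36.7.

36.7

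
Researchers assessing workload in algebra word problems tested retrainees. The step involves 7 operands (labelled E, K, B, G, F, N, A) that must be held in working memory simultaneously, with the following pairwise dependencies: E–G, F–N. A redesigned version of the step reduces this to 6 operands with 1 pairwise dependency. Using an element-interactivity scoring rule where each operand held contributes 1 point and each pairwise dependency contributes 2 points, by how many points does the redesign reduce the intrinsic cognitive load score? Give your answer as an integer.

3

Original: 7 × 1 + 2 × 2 = 7 + 4 = 11.
Redesigned: 6 × 1 + 1 × 2 = 6 + 2 = 8.
Reduction = 11 − 8 = 3.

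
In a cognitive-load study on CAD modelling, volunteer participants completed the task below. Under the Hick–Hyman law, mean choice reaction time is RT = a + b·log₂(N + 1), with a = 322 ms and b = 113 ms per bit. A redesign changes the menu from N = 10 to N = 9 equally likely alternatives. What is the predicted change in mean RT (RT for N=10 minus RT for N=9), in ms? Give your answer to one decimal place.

RT(10) = 322 + 113·log₂(11) = 322 + 113·3.4594 = 712.9122 ms.
RT(9) = 322 + 113·log₂(10) = 322 + 113·3.3219 = 697.3747 ms.
Difference = 712.9122 − 697.3747 = 15.5375 ≈ 15.5 ms.

15.5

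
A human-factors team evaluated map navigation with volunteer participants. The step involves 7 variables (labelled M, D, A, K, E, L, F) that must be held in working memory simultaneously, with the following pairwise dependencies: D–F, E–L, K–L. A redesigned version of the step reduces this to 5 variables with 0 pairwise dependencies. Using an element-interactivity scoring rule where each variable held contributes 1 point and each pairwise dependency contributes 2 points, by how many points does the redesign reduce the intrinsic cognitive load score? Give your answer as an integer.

8

Original: 7 × 1 + 3 × 2 = 7 + 6 = 13.
Redesigned: 5 × 1 + 0 × 2 = 5 + 0 = 5.
Reduction = 13 − 5 = 8.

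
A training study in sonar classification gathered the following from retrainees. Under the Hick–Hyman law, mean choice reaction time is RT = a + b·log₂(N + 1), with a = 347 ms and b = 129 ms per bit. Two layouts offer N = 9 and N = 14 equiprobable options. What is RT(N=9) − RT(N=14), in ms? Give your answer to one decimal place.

-75.5

RT(9) = 347 + 129·log₂(10) = 347 + 129·3.3219 = 775.5251 ms.
RT(14) = 347 + 129·log₂(15) = 347 + 129·3.9069 = 850.9901 ms.
Difference = 775.5251 − 850.9901 = -75.4650 ≈ -75.5 ms.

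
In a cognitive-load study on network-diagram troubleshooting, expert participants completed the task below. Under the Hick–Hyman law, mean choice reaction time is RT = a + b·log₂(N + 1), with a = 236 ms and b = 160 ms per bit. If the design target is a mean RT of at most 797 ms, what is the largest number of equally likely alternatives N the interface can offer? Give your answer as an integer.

10

Set 236 + 160·log₂(N + 1) ≤ 797.
log₂(N + 1) ≤ (797 − 236) / 160 = 3.5063.
N + 1 ≤ 2^3.5063 = 11.3632.
N ≤ 10.3632, so the largest integer N is 10.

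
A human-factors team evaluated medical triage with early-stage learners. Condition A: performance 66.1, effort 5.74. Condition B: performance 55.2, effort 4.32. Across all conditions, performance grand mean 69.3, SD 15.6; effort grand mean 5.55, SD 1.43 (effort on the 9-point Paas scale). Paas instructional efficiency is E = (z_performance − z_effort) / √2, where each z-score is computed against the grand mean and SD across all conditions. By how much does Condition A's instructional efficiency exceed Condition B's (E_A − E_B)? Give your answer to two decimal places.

-0.21

Condition A: z_P = (66.1 − 69.3)/15.6 = -0.2051; z_E = (5.74 − 5.55)/1.43 = 0.1329; E_A = (-0.2051 − 0.1329)/√2 = -0.2390.
Condition B: z_P = (55.2 − 69.3)/15.6 = -0.9038; z_E = (4.32 − 5.55)/1.43 = -0.8601; E_B = (-0.9038 − (-0.8601))/√2 = -0.0309.
E_A − E_B = -0.2390 − (-0.0309) = -0.2081 ≈ -0.21.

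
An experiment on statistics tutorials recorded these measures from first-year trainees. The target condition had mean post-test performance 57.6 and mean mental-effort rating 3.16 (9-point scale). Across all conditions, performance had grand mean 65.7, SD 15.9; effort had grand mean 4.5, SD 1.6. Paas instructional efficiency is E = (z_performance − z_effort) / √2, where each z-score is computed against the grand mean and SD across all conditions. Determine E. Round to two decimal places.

z_performance = (57.6 − 65.7) / 15.9 = -8.1000 / 15.9 = -0.5094.
z_effort = (3.16 − 4.5) / 1.6 = -1.3400 / 1.6 = -0.8375.
z_P − z_E = -0.5094 − (-0.8375) = 0.3281.
E = 0.3281 / √2 = 0.3281 / 1.41421 = 0.2320 ≈ 0.23.

0.23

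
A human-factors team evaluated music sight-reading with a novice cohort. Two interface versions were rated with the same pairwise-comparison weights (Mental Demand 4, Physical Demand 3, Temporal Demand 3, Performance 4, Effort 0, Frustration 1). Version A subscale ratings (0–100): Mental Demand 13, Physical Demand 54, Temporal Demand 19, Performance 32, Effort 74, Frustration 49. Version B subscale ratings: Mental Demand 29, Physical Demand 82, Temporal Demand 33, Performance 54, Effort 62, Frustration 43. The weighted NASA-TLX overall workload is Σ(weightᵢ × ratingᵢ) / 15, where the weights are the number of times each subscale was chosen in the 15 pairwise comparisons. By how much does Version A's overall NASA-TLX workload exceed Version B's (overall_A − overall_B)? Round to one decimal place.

-18.1

Version A weighted sum = 4·13 + 3·54 + 3·19 + 4·32 + 0·74 + 1·49 = 52 + 162 + 57 + 128 + 0 + 49 = 448; overall_A = 448/15 = 29.8667.
Version B weighted sum = 4·29 + 3·82 + 3·33 + 4·54 + 0·62 + 1·43 = 116 + 246 + 99 + 216 + 0 + 43 = 720; overall_B = 720/15 = 48.0000.
Difference = 29.8667 − 48.0000 = -18.1333 ≈ -18.1.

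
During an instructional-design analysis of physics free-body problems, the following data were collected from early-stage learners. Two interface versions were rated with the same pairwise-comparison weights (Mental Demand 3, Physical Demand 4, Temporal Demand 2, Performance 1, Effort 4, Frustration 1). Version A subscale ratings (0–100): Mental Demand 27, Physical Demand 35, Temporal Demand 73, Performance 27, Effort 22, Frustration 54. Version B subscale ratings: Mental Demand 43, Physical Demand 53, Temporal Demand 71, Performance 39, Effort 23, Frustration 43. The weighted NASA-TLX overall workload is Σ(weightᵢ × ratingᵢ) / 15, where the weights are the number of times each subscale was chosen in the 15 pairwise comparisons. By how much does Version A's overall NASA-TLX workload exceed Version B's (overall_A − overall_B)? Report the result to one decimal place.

Version A weighted sum = 3·27 + 4·35 + 2·73 + 1·27 + 4·22 + 1·54 = 81 + 140 + 146 + 27 + 88 + 54 = 536; overall_A = 536/15 = 35.7333.
Version B weighted sum = 3·43 + 4·53 + 2·71 + 1·39 + 4·23 + 1·43 = 129 + 212 + 142 + 39 + 92 + 43 = 657; overall_B = 657/15 = 43.8000.
Difference = 35.7333 − 43.8000 = -8.0667 ≈ -8.1.

-8.1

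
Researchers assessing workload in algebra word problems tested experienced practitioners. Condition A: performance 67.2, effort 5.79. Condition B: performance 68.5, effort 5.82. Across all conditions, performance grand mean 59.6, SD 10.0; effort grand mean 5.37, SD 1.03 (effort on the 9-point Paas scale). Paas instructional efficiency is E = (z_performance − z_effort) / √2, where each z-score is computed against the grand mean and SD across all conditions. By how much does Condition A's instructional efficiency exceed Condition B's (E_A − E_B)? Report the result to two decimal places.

-0.07

Condition A: z_P = (67.2 − 59.6)/10.0 = 0.7600; z_E = (5.79 − 5.37)/1.03 = 0.4078; E_A = (0.7600 − 0.4078)/√2 = 0.2490.
Condition B: z_P = (68.5 − 59.6)/10.0 = 0.8900; z_E = (5.82 − 5.37)/1.03 = 0.4369; E_B = (0.8900 − 0.4369)/√2 = 0.3204.
E_A − E_B = 0.2490 − 0.3204 = -0.0714 ≈ -0.07.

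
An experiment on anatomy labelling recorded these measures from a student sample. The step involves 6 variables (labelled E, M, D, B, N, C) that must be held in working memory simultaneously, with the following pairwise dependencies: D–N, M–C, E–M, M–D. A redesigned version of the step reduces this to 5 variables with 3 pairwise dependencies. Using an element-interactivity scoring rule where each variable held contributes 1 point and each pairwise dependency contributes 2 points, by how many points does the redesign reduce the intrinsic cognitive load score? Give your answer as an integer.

3

Original: 6 × 1 + 4 × 2 = 6 + 8 = 14.
Redesigned: 5 × 1 + 3 × 2 = 5 + 6 = 11.
Reduction = 14 − 11 = 3.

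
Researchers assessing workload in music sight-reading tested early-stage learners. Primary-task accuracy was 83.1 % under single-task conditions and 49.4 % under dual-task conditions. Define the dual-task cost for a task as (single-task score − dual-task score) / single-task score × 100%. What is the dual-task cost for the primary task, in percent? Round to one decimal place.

40.6

Cost = (83.1 − 49.4) / 83.1 × 100%
     = 33.7000 / 83.1 × 100% = 40.5535%.
≈ 40.6%.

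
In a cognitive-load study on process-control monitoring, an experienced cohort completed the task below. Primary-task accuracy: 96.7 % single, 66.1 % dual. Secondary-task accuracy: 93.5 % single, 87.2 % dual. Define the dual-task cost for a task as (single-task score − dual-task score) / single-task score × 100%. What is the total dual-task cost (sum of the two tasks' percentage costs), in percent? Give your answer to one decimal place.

38.4

Primary cost = (96.7 − 66.1) / 96.7 × 100% = 31.6443%.
Secondary cost = (93.5 − 87.2) / 93.5 × 100% = 6.7380%.
Total = 31.6443% + 6.7380% = 38.3823% ≈ 38.4%.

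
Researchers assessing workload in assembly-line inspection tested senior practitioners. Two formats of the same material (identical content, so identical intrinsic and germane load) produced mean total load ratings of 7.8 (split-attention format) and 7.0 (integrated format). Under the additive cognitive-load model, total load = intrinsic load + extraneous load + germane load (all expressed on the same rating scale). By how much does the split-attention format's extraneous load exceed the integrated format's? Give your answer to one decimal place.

0.8

Intrinsic and germane load are equal across formats, so the difference in total load equals the difference in extraneous load.
Extraneous-load difference = 7.8 − 7.0 = 0.8.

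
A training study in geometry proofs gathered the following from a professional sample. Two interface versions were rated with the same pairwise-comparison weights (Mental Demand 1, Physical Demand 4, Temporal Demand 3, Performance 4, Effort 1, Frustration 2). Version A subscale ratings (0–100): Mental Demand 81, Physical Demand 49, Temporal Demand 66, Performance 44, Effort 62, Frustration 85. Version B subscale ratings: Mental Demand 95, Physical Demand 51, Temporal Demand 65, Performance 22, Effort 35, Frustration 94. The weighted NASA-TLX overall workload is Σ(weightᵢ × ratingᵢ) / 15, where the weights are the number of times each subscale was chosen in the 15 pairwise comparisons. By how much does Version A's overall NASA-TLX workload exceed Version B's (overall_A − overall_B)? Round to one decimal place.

5.2

Version A weighted sum = 1·81 + 4·49 + 3·66 + 4·44 + 1·62 + 2·85 = 81 + 196 + 198 + 176 + 62 + 170 = 883; overall_A = 883/15 = 58.8667.
Version B weighted sum = 1·95 + 4·51 + 3·65 + 4·22 + 1·35 + 2·94 = 95 + 204 + 195 + 88 + 35 + 188 = 805; overall_B = 805/15 = 53.6667.
Difference = 58.8667 − 53.6667 = 5.2000 ≈ 5.2.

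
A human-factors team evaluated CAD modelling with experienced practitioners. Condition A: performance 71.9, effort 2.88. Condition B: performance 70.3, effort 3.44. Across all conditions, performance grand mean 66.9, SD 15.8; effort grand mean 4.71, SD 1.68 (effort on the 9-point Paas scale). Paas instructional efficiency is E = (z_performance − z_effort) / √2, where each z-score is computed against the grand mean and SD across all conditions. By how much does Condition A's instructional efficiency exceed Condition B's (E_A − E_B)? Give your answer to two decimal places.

0.31

Condition A: z_P = (71.9 − 66.9)/15.8 = 0.3165; z_E = (2.88 − 4.71)/1.68 = -1.0893; E_A = (0.3165 − (-1.0893))/√2 = 0.9941.
Condition B: z_P = (70.3 − 66.9)/15.8 = 0.2152; z_E = (3.44 − 4.71)/1.68 = -0.7560; E_B = (0.2152 − (-0.7560))/√2 = 0.6867.
E_A − E_B = 0.9941 − 0.6867 = 0.3074 ≈ 0.31.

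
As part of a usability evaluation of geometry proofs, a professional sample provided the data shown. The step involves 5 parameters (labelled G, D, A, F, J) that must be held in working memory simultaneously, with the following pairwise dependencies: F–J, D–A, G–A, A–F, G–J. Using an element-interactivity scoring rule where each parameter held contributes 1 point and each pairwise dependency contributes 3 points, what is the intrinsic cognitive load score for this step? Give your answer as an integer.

Count of parameters held simultaneously: 5.
Count of pairwise dependencies listed: 5.
Element contribution: 5 × 1 = 5.
Interaction contribution: 5 × 3 = 15.
Intrinsic load = 5 + 15 = 20.

20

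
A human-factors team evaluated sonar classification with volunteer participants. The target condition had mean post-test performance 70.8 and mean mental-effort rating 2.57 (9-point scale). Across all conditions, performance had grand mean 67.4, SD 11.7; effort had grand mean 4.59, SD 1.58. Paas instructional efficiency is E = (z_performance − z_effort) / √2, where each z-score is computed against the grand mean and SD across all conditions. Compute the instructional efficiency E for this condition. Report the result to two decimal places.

z_performance = (70.8 − 67.4) / 11.7 = 3.4000 / 11.7 = 0.2906.
z_effort = (2.57 − 4.59) / 1.58 = -2.0200 / 1.58 = -1.2785.
z_P − z_E = 0.2906 − (-1.2785) = 1.5691.
E = 1.5691 / √2 = 1.5691 / 1.41421 = 1.1095 ≈ 1.11.

1.11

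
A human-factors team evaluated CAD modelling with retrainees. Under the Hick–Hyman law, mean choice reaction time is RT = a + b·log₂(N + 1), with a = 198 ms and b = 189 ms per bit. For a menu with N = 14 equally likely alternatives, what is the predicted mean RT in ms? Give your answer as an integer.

936

log₂(14 + 1) = log₂(15) = 3.9069.
RT = 198 + 189 × 3.9069 = 198 + 738.4041 = 936.4041 ms.
≈ 936 ms.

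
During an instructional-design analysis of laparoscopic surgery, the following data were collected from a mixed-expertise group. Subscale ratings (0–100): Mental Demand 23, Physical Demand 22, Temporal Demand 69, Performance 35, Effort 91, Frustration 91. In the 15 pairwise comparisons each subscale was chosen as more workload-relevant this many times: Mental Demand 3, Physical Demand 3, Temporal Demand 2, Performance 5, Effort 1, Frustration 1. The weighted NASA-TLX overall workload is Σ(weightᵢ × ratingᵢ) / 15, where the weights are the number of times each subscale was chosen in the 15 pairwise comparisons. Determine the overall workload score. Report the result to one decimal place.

The tallies are the weights (they sum to 15).
Weighted sum = 3·23 + 3·22 + 2·69 + 5·35 + 1·91 + 1·91
            = 69 + 66 + 138 + 175 + 91 + 91 = 630.
Overall workload = 630 / 15 = 42.0000 ≈ 42.0.

42.0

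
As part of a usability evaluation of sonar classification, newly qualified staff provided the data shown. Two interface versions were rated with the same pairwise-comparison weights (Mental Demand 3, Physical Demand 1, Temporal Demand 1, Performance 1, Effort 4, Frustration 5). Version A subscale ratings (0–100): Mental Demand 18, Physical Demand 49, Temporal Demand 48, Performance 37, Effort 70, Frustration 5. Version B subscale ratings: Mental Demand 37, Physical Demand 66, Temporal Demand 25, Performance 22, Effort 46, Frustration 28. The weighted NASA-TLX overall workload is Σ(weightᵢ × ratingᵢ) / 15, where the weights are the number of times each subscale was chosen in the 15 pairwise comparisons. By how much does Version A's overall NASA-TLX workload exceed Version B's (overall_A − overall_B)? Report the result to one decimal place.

Version A weighted sum = 3·18 + 1·49 + 1·48 + 1·37 + 4·70 + 5·5 = 54 + 49 + 48 + 37 + 280 + 25 = 493; overall_A = 493/15 = 32.8667.
Version B weighted sum = 3·37 + 1·66 + 1·25 + 1·22 + 4·46 + 5·28 = 111 + 66 + 25 + 22 + 184 + 140 = 548; overall_B = 548/15 = 36.5333.
Difference = 32.8667 − 36.5333 = -3.6666 ≈ -3.7.

-3.7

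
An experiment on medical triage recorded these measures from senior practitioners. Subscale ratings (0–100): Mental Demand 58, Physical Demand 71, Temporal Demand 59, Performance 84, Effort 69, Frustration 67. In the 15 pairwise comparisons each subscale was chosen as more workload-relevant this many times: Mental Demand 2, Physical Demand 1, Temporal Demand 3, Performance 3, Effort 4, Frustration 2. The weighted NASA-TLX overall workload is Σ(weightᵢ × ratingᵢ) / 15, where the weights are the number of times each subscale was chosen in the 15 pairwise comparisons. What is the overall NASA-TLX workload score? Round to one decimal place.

The tallies are the weights (they sum to 15).
Weighted sum = 2·58 + 1·71 + 3·59 + 3·84 + 4·69 + 2·67
            = 116 + 71 + 177 + 252 + 276 + 134 = 1026.
Overall workload = 1026 / 15 = 68.4000 ≈ 68.4.

68.4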